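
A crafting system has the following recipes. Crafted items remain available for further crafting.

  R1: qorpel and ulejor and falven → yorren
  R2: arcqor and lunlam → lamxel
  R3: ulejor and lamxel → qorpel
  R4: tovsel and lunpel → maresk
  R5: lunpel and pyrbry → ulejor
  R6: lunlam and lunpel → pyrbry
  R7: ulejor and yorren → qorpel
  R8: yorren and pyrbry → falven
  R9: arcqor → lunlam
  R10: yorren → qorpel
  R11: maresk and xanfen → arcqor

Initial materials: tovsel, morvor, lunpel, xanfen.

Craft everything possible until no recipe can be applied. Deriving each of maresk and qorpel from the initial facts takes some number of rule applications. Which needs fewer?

maresk

maresk: tovsel and lunpel → maresk (R4). [1 rule application]
qorpel: Using R4, tovsel and lunpel make maresk. maresk and xanfen → arcqor (R11). arcqor → lunlam (R9). arcqor and lunlam → lamxel (R2). Using R6, lunlam and lunpel make pyrbry. lunpel and pyrbry → ulejor (R5). Using R3, ulejor and lamxel make qorpel. [7 rule applications]
maresk needs fewer.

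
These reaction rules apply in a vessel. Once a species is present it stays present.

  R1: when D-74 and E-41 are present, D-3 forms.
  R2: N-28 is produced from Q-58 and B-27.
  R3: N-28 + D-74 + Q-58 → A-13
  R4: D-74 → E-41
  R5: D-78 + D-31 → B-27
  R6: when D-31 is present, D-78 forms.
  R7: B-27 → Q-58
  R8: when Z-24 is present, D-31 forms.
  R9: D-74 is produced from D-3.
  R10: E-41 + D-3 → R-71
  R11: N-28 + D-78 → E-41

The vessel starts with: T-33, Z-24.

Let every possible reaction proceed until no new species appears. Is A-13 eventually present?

No

A-13 would need N-28, D-74, and Q-58 (R3), but D-74 never forms.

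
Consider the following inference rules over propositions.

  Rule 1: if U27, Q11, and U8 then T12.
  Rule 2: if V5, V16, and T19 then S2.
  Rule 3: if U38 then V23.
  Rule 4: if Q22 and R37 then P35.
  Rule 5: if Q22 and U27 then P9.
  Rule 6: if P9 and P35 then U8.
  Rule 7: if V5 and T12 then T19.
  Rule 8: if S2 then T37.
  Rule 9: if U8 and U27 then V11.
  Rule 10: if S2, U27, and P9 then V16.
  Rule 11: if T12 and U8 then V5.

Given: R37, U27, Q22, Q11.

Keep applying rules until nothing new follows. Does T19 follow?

Yes

Q22 and R37 hold, so P35 follows (Rule 4).
Q22 and U27 hold, so P9 follows (Rule 5).
From P9 and P35, Rule 6 gives U8.
U27, Q11, and U8 hold, so T12 follows (Rule 1).
From T12 and U8, Rule 11 gives V5.
From V5 and T12, Rule 7 gives T19.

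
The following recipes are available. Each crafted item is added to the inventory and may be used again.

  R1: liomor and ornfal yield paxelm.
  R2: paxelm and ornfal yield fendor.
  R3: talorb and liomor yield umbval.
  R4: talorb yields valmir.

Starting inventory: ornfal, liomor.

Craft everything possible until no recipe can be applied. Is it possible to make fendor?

Yes

Using R1, liomor and ornfal make paxelm.
Using R2, paxelm and ornfal make fendor.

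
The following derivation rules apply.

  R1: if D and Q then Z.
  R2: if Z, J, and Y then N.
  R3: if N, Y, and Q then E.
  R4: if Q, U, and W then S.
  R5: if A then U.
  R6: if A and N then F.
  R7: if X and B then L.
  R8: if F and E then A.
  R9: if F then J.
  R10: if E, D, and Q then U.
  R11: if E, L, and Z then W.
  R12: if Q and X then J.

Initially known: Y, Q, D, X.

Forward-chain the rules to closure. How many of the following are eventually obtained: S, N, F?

D and Q hold, so Z follows (R1).
Q and X hold, so J follows (R12).
Z, J, and Y hold, so N follows (R2).
S would need Q, U, and W (R4), but W is never established.
N: reached.
F would need A and N (R6), but A is never established.
Reached: N — 1 of the 3.

1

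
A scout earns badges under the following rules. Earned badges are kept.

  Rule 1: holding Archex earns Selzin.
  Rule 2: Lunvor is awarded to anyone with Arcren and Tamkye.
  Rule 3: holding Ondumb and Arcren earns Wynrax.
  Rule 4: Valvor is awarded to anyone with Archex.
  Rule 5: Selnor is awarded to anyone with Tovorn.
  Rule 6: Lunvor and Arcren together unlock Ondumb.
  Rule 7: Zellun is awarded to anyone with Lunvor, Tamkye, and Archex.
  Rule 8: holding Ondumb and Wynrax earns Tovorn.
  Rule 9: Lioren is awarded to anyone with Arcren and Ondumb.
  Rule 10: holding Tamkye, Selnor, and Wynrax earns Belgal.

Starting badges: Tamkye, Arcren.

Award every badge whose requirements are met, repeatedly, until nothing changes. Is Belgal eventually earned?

With Arcren and Tamkye, Lunvor is earned (Rule 2).
With Lunvor and Arcren, Ondumb is earned (Rule 6).
With Ondumb and Arcren, Wynrax is earned (Rule 3).
With Ondumb and Wynrax, Tovorn is earned (Rule 8).
With Tovorn, Selnor is earned (Rule 5).
With Tamkye, Selnor, and Wynrax, Belgal is earned (Rule 10).

Yes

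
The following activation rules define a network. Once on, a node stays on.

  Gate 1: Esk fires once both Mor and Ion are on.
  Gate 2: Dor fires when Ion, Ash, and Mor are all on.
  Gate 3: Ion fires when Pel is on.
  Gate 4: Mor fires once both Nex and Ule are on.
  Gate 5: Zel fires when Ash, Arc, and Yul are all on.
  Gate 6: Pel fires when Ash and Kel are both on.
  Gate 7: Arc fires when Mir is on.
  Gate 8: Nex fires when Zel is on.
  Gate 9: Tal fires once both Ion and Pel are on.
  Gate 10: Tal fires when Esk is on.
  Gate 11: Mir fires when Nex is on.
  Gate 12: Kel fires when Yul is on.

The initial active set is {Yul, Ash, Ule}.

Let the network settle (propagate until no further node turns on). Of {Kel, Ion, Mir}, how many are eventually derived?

2

Gate 12: Yul on → Kel on.
Ash and Kel are on, so Pel fires (Gate 6).
Gate 3: Pel on → Ion on.
Kel: reached.
Ion: reached.
Mir would need Nex (Gate 11), but Nex never turns on.
Reached: Kel and Ion — 2 of the 3.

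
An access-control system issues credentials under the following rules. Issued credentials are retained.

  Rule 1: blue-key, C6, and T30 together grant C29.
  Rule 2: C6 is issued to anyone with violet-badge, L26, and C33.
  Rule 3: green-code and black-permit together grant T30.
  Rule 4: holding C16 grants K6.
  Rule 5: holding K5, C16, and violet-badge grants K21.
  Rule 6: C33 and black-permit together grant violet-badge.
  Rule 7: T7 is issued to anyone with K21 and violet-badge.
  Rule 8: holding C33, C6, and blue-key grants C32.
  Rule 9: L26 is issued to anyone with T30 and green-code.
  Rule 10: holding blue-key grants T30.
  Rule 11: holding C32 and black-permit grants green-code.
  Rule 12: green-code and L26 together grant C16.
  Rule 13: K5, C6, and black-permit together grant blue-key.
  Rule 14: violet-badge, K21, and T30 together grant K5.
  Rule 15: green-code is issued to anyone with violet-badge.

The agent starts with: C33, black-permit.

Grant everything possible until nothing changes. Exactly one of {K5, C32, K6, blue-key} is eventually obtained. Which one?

K6

Holding C33 and black-permit grants violet-badge (Rule 6).
Holding violet-badge grants green-code (Rule 15).
Holding green-code and black-permit grants T30 (Rule 3).
Holding T30 and green-code grants L26 (Rule 9).
Holding green-code and L26 grants C16 (Rule 12).
Holding C16 grants K6 (Rule 4).
C32 would need C33, C6, and blue-key (Rule 8), but blue-key is never granted. blue-key would need K5, C6, and black-permit (Rule 13), but K5 is never granted. K5 would need violet-badge, K21, and T30 (Rule 14), but K21 is never granted.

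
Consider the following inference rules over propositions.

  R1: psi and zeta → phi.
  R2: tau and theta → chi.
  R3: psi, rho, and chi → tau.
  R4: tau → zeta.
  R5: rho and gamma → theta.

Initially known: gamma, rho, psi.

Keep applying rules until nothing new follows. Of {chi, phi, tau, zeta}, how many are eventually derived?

chi would need tau and theta (R2), but tau is never established.
phi would need psi and zeta (R1), but zeta is never established.
tau would need psi, rho, and chi (R3), but chi is never established.
zeta would need tau (R4), but tau is never established.
None of the 4 are reached.

0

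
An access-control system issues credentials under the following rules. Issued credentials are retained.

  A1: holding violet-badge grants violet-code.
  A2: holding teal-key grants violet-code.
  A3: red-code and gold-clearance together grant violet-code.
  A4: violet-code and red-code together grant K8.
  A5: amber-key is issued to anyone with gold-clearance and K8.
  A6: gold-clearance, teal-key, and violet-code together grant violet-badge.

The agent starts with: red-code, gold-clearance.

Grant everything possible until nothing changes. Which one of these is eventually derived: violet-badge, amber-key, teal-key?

amber-key

Holding red-code and gold-clearance grants violet-code (A3).
Holding violet-code and red-code grants K8 (A4).
Holding gold-clearance and K8 grants amber-key (A5).
violet-badge would need gold-clearance, teal-key, and violet-code (A6), but teal-key is never granted. No rule produces teal-key, and it is not given.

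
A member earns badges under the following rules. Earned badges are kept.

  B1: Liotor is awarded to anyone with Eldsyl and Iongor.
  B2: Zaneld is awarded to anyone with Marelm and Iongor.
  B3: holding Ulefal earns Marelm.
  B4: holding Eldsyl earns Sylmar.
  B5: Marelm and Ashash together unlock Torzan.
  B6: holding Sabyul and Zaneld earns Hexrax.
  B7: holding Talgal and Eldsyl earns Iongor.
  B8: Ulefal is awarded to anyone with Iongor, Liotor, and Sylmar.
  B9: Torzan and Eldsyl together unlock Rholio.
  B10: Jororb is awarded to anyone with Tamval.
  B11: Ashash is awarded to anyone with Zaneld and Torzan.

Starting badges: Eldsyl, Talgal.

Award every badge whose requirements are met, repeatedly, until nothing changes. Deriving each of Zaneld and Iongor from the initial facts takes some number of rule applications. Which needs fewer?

Iongor

Iongor: With Talgal and Eldsyl, Iongor is earned (B7). [1 rule application]
Zaneld: With Talgal and Eldsyl, Iongor is earned (B7). With Eldsyl, Sylmar is earned (B4). With Eldsyl and Iongor, Liotor is earned (B1). With Iongor, Liotor, and Sylmar, Ulefal is earned (B8). With Ulefal, Marelm is earned (B3). With Marelm and Iongor, Zaneld is earned (B2). [6 rule applications]
Iongor needs fewer.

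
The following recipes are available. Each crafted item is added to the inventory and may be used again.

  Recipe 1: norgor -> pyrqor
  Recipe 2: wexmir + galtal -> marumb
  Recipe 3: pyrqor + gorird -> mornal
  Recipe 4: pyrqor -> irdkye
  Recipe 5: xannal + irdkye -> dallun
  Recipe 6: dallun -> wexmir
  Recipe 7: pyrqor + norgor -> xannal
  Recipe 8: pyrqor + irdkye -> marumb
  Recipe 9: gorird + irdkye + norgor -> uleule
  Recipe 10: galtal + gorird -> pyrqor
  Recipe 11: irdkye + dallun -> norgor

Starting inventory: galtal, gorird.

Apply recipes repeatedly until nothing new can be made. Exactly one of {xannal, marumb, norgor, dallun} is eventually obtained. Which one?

Using Recipe 10, galtal and gorird make pyrqor.
pyrqor -> irdkye (Recipe 4).
Using Recipe 8, pyrqor and irdkye make marumb.
dallun would need xannal and irdkye (Recipe 5), but xannal is never obtained. norgor would need irdkye and dallun (Recipe 11), but dallun is never obtained. xannal would need pyrqor and norgor (Recipe 7), but norgor is never obtained.

marumb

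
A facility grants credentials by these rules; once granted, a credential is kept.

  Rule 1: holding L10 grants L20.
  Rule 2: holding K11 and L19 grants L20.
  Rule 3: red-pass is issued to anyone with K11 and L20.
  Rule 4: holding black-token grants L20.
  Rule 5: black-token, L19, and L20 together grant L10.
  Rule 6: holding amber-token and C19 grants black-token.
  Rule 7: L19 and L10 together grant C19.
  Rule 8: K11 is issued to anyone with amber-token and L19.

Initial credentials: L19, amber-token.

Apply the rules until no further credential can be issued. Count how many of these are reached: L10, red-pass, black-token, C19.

1

Holding amber-token and L19 grants K11 (Rule 8).
Holding K11 and L19 grants L20 (Rule 2).
Holding K11 and L20 grants red-pass (Rule 3).
L10 would need black-token, L19, and L20 (Rule 5), but black-token is never granted.
red-pass: reached.
black-token would need amber-token and C19 (Rule 6), but C19 is never granted.
C19 would need L19 and L10 (Rule 7), but L10 is never granted.
Reached: red-pass — 1 of the 4.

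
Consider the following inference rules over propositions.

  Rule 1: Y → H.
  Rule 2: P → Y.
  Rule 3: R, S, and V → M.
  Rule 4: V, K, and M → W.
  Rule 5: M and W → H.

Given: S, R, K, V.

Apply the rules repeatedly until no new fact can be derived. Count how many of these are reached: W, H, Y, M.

From R, S, and V, Rule 3 gives M.
V, K, and M hold, so W follows (Rule 4).
M and W hold, so H follows (Rule 5).
W: reached.
H: reached.
Y would need P (Rule 2), but P is never established.
M: reached.
Reached: W, H, and M — 3 of the 4.

3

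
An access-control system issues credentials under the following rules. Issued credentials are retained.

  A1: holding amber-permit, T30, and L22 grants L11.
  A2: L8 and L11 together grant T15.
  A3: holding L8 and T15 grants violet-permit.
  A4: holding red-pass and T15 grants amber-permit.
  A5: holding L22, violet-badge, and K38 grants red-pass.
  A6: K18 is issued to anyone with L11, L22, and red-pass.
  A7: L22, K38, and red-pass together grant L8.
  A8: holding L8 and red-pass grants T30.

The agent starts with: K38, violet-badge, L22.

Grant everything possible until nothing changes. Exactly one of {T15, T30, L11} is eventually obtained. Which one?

T30

Holding L22, violet-badge, and K38 grants red-pass (A5).
Holding L22, K38, and red-pass grants L8 (A7).
Holding L8 and red-pass grants T30 (A8).
L11 would need amber-permit, T30, and L22 (A1), but amber-permit is never granted. T15 would need L8 and L11 (A2), but L11 is never granted.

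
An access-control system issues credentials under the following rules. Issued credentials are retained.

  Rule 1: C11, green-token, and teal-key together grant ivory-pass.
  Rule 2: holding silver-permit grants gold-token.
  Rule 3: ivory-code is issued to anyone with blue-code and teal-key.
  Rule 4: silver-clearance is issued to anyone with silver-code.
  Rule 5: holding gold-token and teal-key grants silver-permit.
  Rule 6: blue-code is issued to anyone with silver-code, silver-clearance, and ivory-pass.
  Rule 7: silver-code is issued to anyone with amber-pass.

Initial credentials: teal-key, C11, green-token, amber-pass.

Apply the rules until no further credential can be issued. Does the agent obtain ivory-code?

Yes

Holding C11, green-token, and teal-key grants ivory-pass (Rule 1).
Holding amber-pass grants silver-code (Rule 7).
Holding silver-code grants silver-clearance (Rule 4).
Holding silver-code, silver-clearance, and ivory-pass grants blue-code (Rule 6).
Holding blue-code and teal-key grants ivory-code (Rule 3).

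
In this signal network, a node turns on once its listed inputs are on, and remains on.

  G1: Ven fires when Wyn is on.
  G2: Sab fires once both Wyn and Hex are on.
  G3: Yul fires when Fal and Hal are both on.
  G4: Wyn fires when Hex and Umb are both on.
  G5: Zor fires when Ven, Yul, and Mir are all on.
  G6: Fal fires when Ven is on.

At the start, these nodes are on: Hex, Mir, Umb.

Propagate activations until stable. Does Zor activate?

No

Zor would need Ven, Yul, and Mir (G5), but Yul never turns on.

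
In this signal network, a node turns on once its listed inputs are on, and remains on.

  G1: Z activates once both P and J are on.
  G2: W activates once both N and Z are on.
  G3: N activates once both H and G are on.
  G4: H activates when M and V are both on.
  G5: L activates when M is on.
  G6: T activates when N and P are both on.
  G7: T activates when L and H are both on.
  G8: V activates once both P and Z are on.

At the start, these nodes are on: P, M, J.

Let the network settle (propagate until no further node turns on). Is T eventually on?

Yes

P and J are on, so Z activates (G1).
M is on, so L activates (G5).
P and Z are on, so V activates (G8).
G4: M and V on → H on.
G7: L and H on → T on.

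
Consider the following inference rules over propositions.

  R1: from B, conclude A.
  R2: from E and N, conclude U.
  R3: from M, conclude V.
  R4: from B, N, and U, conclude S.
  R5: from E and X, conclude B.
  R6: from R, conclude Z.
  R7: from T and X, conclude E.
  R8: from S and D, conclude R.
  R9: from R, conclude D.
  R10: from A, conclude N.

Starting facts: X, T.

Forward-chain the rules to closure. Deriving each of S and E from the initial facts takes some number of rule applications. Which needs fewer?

E: From T and X, R7 gives E. [1 rule application]
S: T and X hold, so E follows (R7). E and X hold, so B follows (R5). B holds, so A follows (R1). From A, R10 gives N. From E and N, R2 gives U. From B, N, and U, R4 gives S. [6 rule applications]
E needs fewer.

E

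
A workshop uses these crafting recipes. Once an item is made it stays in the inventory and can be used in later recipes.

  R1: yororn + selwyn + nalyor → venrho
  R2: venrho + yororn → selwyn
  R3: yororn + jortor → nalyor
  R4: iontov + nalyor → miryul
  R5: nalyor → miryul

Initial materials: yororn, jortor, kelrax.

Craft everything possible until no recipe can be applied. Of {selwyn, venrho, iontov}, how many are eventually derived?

selwyn would need venrho and yororn (R2), but venrho is never obtained.
venrho would need yororn, selwyn, and nalyor (R1), but selwyn is never obtained.
No rule produces iontov, and it is not given.
None of the 3 are reached.

0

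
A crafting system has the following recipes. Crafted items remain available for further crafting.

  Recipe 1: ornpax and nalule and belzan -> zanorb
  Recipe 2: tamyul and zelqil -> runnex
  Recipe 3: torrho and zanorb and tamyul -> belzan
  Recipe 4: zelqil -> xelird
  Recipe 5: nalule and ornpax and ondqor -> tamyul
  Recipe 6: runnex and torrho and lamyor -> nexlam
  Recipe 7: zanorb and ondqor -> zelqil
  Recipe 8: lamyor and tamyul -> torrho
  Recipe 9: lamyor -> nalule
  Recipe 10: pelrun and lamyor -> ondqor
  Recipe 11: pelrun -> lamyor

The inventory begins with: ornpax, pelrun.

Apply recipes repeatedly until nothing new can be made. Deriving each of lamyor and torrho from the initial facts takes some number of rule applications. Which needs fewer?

lamyor

lamyor: pelrun -> lamyor (Recipe 11). [1 rule application]
torrho: pelrun -> lamyor (Recipe 11). Using Recipe 10, pelrun and lamyor make ondqor. Using Recipe 9, lamyor makes nalule. nalule and ornpax and ondqor -> tamyul (Recipe 5). Using Recipe 8, lamyor and tamyul make torrho. [5 rule applications]
lamyor needs fewer.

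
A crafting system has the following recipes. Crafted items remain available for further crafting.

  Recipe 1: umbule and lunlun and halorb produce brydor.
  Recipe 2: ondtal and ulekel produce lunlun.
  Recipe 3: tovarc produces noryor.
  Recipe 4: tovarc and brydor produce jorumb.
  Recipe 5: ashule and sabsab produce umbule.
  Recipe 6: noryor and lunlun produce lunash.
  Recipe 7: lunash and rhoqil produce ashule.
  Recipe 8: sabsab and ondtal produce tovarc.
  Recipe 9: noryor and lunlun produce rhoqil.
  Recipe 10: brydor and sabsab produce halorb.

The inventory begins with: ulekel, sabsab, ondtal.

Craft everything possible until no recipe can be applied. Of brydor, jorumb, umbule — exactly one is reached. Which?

Using Recipe 8, sabsab and ondtal make tovarc.
Using Recipe 2, ondtal and ulekel make lunlun.
Using Recipe 3, tovarc makes noryor.
Using Recipe 9, noryor and lunlun make rhoqil.
noryor and lunlun → lunash (Recipe 6).
lunash and rhoqil → ashule (Recipe 7).
Using Recipe 5, ashule and sabsab make umbule.
jorumb would need tovarc and brydor (Recipe 4), but brydor is never obtained. brydor would need umbule, lunlun, and halorb (Recipe 1), but halorb is never obtained.

umbule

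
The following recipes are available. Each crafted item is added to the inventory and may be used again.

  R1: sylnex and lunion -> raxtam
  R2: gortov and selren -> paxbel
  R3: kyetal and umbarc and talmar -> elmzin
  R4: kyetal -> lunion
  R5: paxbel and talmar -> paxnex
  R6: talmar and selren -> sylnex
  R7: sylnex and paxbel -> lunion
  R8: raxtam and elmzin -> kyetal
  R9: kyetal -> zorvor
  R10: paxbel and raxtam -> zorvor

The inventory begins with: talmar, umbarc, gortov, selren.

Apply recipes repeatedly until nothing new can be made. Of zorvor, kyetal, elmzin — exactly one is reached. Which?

talmar and selren -> sylnex (R6).
gortov and selren -> paxbel (R2).
sylnex and paxbel -> lunion (R7).
sylnex and lunion -> raxtam (R1).
Using R10, paxbel and raxtam make zorvor.
elmzin would need kyetal, umbarc, and talmar (R3), but kyetal is never obtained. kyetal would need raxtam and elmzin (R8), but elmzin is never obtained.

zorvor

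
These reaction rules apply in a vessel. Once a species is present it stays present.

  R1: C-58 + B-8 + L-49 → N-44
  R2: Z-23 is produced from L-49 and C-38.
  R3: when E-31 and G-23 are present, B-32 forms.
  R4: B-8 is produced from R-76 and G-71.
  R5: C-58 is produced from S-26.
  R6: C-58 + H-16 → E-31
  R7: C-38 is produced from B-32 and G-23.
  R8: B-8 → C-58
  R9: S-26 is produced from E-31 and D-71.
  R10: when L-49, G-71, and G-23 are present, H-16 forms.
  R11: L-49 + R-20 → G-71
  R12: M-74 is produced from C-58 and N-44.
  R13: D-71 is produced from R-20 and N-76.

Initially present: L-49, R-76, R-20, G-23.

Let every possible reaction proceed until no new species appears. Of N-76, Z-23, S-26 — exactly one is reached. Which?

Z-23

L-49 and R-20 present → G-71 forms (R11).
L-49, G-71, and G-23 present → H-16 forms (R10).
R-76 and G-71 present → B-8 forms (R4).
B-8 present → C-58 forms (R8).
C-58 and H-16 present → E-31 forms (R6).
E-31 and G-23 present → B-32 forms (R3).
B-32 and G-23 present → C-38 forms (R7).
L-49 and C-38 present → Z-23 forms (R2).
S-26 would need E-31 and D-71 (R9), but D-71 never forms. No rule produces N-76, and it is not given.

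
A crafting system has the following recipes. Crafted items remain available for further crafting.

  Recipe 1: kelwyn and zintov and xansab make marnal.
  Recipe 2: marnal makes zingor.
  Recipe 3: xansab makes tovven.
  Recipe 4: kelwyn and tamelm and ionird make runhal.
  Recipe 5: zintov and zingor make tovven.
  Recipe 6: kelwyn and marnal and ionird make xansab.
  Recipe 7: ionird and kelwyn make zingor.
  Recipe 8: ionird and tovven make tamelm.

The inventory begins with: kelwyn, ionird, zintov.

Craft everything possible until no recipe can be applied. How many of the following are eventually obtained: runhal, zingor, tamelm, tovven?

Using Recipe 7, ionird and kelwyn make zingor.
zintov and zingor → tovven (Recipe 5).
Using Recipe 8, ionird and tovven make tamelm.
kelwyn and tamelm and ionird → runhal (Recipe 4).
runhal: reached.
zingor: reached.
tamelm: reached.
tovven: reached.
All 4 are reached.

4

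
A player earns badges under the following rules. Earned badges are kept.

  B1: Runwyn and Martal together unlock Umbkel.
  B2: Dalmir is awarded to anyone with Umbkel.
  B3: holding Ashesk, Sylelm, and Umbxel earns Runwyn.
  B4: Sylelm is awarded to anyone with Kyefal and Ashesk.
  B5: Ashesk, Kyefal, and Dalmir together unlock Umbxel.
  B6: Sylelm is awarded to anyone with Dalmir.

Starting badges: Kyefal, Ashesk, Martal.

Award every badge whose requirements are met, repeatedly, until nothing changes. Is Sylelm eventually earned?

Yes

With Kyefal and Ashesk, Sylelm is earned (B4).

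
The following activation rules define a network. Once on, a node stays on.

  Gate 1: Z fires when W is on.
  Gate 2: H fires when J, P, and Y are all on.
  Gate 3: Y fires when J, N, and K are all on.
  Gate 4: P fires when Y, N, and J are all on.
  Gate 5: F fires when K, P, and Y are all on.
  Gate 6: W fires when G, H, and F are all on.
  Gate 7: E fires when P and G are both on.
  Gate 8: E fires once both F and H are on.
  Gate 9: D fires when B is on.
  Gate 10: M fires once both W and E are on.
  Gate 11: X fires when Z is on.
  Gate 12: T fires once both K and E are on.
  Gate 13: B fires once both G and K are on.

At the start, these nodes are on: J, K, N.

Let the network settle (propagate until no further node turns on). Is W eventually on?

W would need G, H, and F (Gate 6), but G never turns on.

No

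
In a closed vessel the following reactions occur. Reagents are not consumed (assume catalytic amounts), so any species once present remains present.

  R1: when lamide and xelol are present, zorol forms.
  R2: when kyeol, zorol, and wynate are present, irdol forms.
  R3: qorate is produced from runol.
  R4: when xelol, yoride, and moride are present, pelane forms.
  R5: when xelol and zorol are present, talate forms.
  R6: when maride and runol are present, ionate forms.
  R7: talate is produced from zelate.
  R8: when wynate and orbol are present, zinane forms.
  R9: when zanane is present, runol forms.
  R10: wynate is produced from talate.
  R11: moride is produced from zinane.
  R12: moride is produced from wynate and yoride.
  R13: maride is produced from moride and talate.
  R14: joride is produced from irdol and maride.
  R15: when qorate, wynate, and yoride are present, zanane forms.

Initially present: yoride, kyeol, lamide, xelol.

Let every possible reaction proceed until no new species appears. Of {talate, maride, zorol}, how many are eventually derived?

lamide and xelol present → zorol forms (R1).
xelol and zorol present → talate forms (R5).
talate present → wynate forms (R10).
wynate and yoride present → moride forms (R12).
moride and talate present → maride forms (R13).
talate: reached.
maride: reached.
zorol: reached.
All 3 are reached.

3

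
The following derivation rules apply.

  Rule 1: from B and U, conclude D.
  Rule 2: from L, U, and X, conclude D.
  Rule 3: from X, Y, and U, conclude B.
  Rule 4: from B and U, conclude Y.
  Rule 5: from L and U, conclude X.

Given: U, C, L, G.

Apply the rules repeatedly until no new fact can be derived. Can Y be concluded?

Y would need B and U (Rule 4), but B is never established.

No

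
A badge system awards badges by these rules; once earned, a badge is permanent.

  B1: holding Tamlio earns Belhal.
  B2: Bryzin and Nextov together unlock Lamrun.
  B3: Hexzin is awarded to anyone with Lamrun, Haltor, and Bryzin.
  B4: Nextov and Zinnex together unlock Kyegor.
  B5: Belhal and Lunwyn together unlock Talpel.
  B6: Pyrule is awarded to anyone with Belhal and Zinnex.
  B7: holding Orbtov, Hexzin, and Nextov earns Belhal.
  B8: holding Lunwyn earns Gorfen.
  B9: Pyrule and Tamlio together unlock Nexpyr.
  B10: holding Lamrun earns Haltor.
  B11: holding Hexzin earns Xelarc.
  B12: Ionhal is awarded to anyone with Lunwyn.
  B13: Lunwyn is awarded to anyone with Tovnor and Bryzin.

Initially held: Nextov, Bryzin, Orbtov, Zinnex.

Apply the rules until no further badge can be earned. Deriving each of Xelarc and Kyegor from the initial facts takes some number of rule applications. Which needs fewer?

Kyegor: With Nextov and Zinnex, Kyegor is earned (B4). [1 rule application]
Xelarc: With Bryzin and Nextov, Lamrun is earned (B2). With Lamrun, Haltor is earned (B10). With Lamrun, Haltor, and Bryzin, Hexzin is earned (B3). With Hexzin, Xelarc is earned (B11). [4 rule applications]
Kyegor needs fewer.

Kyegor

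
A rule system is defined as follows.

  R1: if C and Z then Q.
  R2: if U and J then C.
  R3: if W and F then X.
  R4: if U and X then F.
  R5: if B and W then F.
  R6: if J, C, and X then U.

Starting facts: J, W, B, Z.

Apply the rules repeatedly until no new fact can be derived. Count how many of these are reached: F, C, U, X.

From B and W, R5 gives F.
W and F hold, so X follows (R3).
F: reached.
C would need U and J (R2), but U is never established.
U would need J, C, and X (R6), but C is never established.
X: reached.
Reached: F and X — 2 of the 4.

2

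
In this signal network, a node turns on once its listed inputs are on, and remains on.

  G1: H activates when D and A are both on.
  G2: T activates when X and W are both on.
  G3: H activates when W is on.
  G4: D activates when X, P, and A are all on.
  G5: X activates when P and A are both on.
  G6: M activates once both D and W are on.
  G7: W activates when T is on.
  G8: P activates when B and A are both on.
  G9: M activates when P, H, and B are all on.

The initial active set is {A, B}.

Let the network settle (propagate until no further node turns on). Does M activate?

Yes

B and A are on, so P activates (G8).
P and A are on, so X activates (G5).
G4: X, P, and A on → D on.
G1: D and A on → H on.
P, H, and B are on, so M activates (G9).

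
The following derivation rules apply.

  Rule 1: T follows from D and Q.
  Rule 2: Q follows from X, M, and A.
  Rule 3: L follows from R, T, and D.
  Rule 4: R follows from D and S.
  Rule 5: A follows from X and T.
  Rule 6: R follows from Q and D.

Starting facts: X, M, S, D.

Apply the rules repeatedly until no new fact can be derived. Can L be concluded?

L would need R, T, and D (Rule 3), but T is never established.

No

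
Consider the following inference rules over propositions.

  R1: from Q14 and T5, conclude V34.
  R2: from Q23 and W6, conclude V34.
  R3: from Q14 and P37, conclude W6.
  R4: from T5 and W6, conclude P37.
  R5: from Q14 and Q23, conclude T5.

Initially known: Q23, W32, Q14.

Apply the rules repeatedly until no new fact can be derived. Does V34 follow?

Q14 and Q23 hold, so T5 follows (R5).
Q14 and T5 hold, so V34 follows (R1).

Yes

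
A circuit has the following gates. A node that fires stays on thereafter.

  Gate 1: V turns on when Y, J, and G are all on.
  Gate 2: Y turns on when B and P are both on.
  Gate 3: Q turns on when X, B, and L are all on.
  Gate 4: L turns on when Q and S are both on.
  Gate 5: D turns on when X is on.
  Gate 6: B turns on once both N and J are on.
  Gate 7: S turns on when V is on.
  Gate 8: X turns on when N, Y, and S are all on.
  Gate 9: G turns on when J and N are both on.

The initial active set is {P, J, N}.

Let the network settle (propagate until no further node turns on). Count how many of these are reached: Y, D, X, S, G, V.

6

J and N are on, so G turns on (Gate 9).
N and J are on, so B turns on (Gate 6).
Gate 2: B and P on → Y on.
Y, J, and G are on, so V turns on (Gate 1).
Gate 7: V on → S on.
Gate 8: N, Y, and S on → X on.
X is on, so D turns on (Gate 5).
Y: reached.
D: reached.
X: reached.
S: reached.
G: reached.
V: reached.
All 6 are reached.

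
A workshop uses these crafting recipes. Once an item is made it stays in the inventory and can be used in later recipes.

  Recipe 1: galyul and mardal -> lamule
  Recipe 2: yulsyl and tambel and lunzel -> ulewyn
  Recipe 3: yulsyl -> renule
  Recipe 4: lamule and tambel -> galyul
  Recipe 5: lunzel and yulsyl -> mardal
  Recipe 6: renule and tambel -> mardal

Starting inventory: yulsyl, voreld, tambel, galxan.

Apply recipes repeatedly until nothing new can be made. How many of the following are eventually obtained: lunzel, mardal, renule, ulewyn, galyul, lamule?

2

Using Recipe 3, yulsyl makes renule.
Using Recipe 6, renule and tambel make mardal.
No rule produces lunzel, and it is not given.
mardal: reached.
renule: reached.
ulewyn would need yulsyl, tambel, and lunzel (Recipe 2), but lunzel is never obtained.
galyul would need lamule and tambel (Recipe 4), but lamule is never obtained.
lamule would need galyul and mardal (Recipe 1), but galyul is never obtained.
Reached: mardal and renule — 2 of the 6.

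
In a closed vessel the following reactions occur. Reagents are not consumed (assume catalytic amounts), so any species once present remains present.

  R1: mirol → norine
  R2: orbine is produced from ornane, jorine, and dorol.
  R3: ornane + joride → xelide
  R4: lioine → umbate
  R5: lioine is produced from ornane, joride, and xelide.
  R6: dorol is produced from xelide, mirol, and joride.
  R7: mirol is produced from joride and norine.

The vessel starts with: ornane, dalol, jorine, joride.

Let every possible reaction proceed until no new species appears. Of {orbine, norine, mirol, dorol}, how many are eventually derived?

0

orbine would need ornane, jorine, and dorol (R2), but dorol never forms.
norine would need mirol (R1), but mirol never forms.
mirol would need joride and norine (R7), but norine never forms.
dorol would need xelide, mirol, and joride (R6), but mirol never forms.
None of the 4 are reached.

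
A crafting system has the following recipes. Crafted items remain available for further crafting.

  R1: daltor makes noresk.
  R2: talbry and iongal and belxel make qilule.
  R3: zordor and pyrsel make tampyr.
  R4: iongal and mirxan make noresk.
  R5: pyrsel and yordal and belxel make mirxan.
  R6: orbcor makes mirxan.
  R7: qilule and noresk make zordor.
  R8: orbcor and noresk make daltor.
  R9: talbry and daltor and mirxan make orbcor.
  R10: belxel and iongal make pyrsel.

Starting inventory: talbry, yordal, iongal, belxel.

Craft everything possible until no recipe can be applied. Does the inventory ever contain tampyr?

Yes

Using R10, belxel and iongal make pyrsel.
Using R2, talbry, iongal, and belxel make qilule.
Using R5, pyrsel, yordal, and belxel make mirxan.
iongal and mirxan → noresk (R4).
qilule and noresk → zordor (R7).
Using R3, zordor and pyrsel make tampyr.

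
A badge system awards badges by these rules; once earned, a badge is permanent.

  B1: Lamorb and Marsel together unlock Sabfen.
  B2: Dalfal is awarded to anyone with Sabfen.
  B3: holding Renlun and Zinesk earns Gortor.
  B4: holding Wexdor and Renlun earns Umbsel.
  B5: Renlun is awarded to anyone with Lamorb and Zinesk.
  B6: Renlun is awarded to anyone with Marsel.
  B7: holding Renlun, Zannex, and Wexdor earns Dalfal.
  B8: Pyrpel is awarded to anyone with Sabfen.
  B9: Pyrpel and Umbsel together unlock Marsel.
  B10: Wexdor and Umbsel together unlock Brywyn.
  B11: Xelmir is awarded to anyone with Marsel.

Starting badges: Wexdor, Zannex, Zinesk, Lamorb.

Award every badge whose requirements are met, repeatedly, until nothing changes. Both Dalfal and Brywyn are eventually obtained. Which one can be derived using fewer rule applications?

Dalfal: With Lamorb and Zinesk, Renlun is earned (B5). With Renlun, Zannex, and Wexdor, Dalfal is earned (B7). [2 rule applications]
Brywyn: With Lamorb and Zinesk, Renlun is earned (B5). With Wexdor and Renlun, Umbsel is earned (B4). With Wexdor and Umbsel, Brywyn is earned (B10). [3 rule applications]
Dalfal needs fewer.

Dalfal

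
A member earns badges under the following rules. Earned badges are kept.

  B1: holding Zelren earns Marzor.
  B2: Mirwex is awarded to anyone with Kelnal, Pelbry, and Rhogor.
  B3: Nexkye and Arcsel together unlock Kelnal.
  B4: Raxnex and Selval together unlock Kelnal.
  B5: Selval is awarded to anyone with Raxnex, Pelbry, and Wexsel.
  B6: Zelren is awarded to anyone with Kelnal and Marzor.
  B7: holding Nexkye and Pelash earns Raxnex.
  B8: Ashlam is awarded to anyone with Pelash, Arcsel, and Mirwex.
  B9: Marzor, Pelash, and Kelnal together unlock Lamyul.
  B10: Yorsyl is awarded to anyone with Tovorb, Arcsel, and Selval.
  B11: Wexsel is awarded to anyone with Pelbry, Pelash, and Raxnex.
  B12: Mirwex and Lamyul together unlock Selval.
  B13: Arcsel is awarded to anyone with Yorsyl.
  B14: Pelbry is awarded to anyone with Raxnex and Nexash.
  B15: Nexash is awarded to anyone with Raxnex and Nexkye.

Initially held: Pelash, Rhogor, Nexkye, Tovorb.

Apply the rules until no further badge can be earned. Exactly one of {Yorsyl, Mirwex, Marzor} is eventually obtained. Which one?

Mirwex

With Nexkye and Pelash, Raxnex is earned (B7).
With Raxnex and Nexkye, Nexash is earned (B15).
With Raxnex and Nexash, Pelbry is earned (B14).
With Pelbry, Pelash, and Raxnex, Wexsel is earned (B11).
With Raxnex, Pelbry, and Wexsel, Selval is earned (B5).
With Raxnex and Selval, Kelnal is earned (B4).
With Kelnal, Pelbry, and Rhogor, Mirwex is earned (B2).
Marzor would need Zelren (B1), but Zelren is never earned. Yorsyl would need Tovorb, Arcsel, and Selval (B10), but Arcsel is never earned.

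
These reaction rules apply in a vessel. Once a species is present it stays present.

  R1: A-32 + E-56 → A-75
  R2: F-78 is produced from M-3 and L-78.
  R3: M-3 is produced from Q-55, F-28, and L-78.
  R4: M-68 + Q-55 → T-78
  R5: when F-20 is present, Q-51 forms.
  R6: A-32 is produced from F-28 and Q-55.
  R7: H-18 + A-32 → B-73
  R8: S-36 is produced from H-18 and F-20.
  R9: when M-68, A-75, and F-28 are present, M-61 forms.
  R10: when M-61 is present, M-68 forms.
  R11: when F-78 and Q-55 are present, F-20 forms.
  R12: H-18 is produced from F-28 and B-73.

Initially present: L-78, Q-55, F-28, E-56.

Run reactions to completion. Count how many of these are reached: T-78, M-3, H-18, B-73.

1

Q-55, F-28, and L-78 present → M-3 forms (R3).
T-78 would need M-68 and Q-55 (R4), but M-68 never forms.
M-3: reached.
H-18 would need F-28 and B-73 (R12), but B-73 never forms.
B-73 would need H-18 and A-32 (R7), but H-18 never forms.
Reached: M-3 — 1 of the 4.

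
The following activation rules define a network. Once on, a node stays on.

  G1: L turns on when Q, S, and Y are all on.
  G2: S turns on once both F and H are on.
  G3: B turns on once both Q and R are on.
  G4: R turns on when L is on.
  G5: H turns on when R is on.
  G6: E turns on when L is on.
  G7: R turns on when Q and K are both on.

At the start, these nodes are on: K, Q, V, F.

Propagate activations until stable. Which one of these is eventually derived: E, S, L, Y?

S

G7: Q and K on → R on.
G5: R on → H on.
F and H are on, so S turns on (G2).
E would need L (G6), but L never turns on. No rule produces Y, and it is not given. L would need Q, S, and Y (G1), but Y never turns on.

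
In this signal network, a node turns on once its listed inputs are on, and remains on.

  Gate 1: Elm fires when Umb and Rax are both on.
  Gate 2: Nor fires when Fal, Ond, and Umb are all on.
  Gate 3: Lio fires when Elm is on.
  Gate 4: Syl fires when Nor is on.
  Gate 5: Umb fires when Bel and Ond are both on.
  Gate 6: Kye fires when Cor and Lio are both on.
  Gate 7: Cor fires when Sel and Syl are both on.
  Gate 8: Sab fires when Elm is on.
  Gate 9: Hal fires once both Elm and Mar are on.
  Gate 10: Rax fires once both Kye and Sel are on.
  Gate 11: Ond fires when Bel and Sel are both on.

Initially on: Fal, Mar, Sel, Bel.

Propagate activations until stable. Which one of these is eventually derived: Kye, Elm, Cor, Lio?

Bel and Sel are on, so Ond fires (Gate 11).
Bel and Ond are on, so Umb fires (Gate 5).
Fal, Ond, and Umb are on, so Nor fires (Gate 2).
Nor is on, so Syl fires (Gate 4).
Gate 7: Sel and Syl on → Cor on.
Lio would need Elm (Gate 3), but Elm never turns on. Elm would need Umb and Rax (Gate 1), but Rax never turns on. Kye would need Cor and Lio (Gate 6), but Lio never turns on.

Cor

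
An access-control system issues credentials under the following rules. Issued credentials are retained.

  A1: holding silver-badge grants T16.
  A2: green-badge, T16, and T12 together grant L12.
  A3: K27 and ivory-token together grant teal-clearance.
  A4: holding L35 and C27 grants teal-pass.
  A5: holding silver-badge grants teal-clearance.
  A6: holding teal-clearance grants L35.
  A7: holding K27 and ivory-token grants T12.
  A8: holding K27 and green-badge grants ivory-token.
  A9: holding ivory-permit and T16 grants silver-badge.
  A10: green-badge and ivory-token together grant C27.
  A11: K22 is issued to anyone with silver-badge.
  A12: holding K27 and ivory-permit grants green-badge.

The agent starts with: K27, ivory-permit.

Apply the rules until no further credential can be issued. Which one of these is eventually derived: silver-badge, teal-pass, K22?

teal-pass

Holding K27 and ivory-permit grants green-badge (A12).
Holding K27 and green-badge grants ivory-token (A8).
Holding green-badge and ivory-token grants C27 (A10).
Holding K27 and ivory-token grants teal-clearance (A3).
Holding teal-clearance grants L35 (A6).
Holding L35 and C27 grants teal-pass (A4).
K22 would need silver-badge (A11), but silver-badge is never granted. silver-badge would need ivory-permit and T16 (A9), but T16 is never granted.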